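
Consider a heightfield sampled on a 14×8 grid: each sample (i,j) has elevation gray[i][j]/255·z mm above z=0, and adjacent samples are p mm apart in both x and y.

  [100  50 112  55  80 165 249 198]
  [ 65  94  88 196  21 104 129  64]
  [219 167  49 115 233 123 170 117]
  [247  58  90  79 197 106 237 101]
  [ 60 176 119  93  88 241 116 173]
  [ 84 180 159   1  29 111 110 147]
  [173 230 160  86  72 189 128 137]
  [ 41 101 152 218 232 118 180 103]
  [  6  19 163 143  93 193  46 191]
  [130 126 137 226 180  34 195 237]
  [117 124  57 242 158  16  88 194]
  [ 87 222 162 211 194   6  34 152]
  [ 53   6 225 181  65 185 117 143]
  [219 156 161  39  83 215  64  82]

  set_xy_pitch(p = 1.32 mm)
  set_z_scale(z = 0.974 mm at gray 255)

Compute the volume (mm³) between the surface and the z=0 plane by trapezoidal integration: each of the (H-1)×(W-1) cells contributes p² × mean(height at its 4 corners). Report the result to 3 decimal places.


78.384

height_mm = gray/255 × 0.974; cell vol = 1.32² × mean(4 corners)
unit = 1.32² × 0.974 / (4×255) = 0.00166382 mm³ per gray-sum
row 0: Σ corner-gray over 7 cells = 3113  → 5.1795
row 1: Σ corner-gray over 7 cells = 3443  → 5.7285
row 2: Σ corner-gray over 7 cells = 3932  → 6.5421
row 3: Σ corner-gray over 7 cells = 3781  → 6.2909
row 4: Σ corner-gray over 7 cells = 3310  → 5.5072
row 5: Σ corner-gray over 7 cells = 3451  → 5.7418
row 6: Σ corner-gray over 7 cells = 4186  → 6.9648
row 7: Σ corner-gray over 7 cells = 3657  → 6.0846
row 8: Σ corner-gray over 7 cells = 3674  → 6.1129
row 9: Σ corner-gray over 7 cells = 3844  → 6.3957
row 10: Σ corner-gray over 7 cells = 3578  → 5.9532
row 11: Σ corner-gray over 7 cells = 3651  → 6.0746
row 12: Σ corner-gray over 7 cells = 3491  → 5.8084
Σ rows: total corner-gray = 47111  → 78.3843 mm³


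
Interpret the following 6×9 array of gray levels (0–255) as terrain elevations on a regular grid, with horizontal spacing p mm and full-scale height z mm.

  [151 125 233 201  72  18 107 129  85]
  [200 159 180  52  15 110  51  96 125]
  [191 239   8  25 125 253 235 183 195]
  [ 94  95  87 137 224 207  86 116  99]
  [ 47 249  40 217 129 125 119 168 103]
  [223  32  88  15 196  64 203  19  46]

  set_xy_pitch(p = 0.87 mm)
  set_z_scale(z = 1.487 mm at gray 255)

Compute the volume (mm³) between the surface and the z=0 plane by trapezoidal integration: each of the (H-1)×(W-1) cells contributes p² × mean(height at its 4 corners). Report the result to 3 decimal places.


height_mm = gray/255 × 1.487; cell vol = 0.87² × mean(4 corners)
unit = 0.87² × 1.487 / (4×255) = 0.00110344 mm³ per gray-sum
row 0: Σ corner-gray over 8 cells = 3657  → 4.0353
row 1: Σ corner-gray over 8 cells = 4173  → 4.6047
row 2: Σ corner-gray over 8 cells = 4619  → 5.0968
row 3: Σ corner-gray over 8 cells = 4341  → 4.7900
row 4: Σ corner-gray over 8 cells = 3747  → 4.1346
Σ rows: total corner-gray = 20537  → 22.6614 mm³

22.661


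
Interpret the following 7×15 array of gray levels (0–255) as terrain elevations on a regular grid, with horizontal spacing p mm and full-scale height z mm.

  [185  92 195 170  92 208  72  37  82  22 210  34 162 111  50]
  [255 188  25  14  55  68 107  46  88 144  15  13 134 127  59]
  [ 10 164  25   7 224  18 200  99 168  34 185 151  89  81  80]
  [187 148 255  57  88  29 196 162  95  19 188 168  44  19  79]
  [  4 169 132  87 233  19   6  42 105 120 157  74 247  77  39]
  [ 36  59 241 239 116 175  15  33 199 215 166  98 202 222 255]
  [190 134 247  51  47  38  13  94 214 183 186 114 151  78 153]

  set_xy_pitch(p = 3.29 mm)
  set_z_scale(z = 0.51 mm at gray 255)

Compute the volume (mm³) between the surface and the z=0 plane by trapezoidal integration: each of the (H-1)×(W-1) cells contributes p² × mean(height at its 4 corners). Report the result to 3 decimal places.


206.740

height_mm = gray/255 × 0.51; cell vol = 3.29² × mean(4 corners)
unit = 3.29² × 0.51 / (4×255) = 0.00541205 mm³ per gray-sum
row 0: Σ corner-gray over 14 cells = 5571  → 30.1505
row 1: Σ corner-gray over 14 cells = 5342  → 28.9112
row 2: Σ corner-gray over 14 cells = 6182  → 33.4573
row 3: Σ corner-gray over 14 cells = 6181  → 33.4519
row 4: Σ corner-gray over 14 cells = 7230  → 39.1291
row 5: Σ corner-gray over 14 cells = 7694  → 41.6403
Σ rows: total corner-gray = 38200  → 206.7403 mm³


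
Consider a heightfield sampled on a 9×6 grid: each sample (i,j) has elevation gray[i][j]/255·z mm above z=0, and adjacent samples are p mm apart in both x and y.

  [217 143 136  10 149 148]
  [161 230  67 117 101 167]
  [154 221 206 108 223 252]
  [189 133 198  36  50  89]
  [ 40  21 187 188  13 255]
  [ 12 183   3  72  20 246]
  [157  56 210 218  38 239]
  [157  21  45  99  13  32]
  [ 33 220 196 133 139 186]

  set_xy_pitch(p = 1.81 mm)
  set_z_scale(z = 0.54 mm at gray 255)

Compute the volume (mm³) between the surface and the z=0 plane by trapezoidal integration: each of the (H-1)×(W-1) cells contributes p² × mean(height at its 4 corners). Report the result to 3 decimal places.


33.724

height_mm = gray/255 × 0.54; cell vol = 1.81² × mean(4 corners)
unit = 1.81² × 0.54 / (4×255) = 0.00173441 mm³ per gray-sum
row 0: Σ corner-gray over 5 cells = 2599  → 4.5077
row 1: Σ corner-gray over 5 cells = 3280  → 5.6889
row 2: Σ corner-gray over 5 cells = 3034  → 5.2622
row 3: Σ corner-gray over 5 cells = 2225  → 3.8591
row 4: Σ corner-gray over 5 cells = 1927  → 3.3422
row 5: Σ corner-gray over 5 cells = 2254  → 3.9094
row 6: Σ corner-gray over 5 cells = 1985  → 3.4428
row 7: Σ corner-gray over 5 cells = 2140  → 3.7116
Σ rows: total corner-gray = 19444  → 33.7238 mm³


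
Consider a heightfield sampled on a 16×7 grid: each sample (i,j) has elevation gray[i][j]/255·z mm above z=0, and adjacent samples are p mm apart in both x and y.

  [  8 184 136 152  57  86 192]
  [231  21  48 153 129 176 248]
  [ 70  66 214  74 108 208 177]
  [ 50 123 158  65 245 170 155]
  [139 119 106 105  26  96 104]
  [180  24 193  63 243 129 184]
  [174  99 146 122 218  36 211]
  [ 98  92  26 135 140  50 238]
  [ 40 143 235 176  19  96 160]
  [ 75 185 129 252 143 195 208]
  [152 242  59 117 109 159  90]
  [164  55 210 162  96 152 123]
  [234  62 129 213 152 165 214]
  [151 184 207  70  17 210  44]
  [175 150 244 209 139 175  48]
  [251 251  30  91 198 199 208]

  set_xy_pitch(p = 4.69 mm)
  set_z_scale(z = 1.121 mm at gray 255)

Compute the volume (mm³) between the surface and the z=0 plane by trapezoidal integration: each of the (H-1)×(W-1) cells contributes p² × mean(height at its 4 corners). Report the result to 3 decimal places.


1190.456

height_mm = gray/255 × 1.121; cell vol = 4.69² × mean(4 corners)
unit = 4.69² × 1.121 / (4×255) = 0.0241741 mm³ per gray-sum
row 0: Σ corner-gray over 6 cells = 2963  → 71.6280
row 1: Σ corner-gray over 6 cells = 3120  → 75.4233
row 2: Σ corner-gray over 6 cells = 3314  → 80.1131
row 3: Σ corner-gray over 6 cells = 2874  → 69.4765
row 4: Σ corner-gray over 6 cells = 2815  → 68.0502
row 5: Σ corner-gray over 6 cells = 3295  → 79.6538
row 6: Σ corner-gray over 6 cells = 2849  → 68.8721
row 7: Σ corner-gray over 6 cells = 2760  → 66.7206
row 8: Σ corner-gray over 6 cells = 3629  → 87.7280
row 9: Σ corner-gray over 6 cells = 3705  → 89.5652
row 10: Σ corner-gray over 6 cells = 3251  → 78.5901
row 11: Σ corner-gray over 6 cells = 3527  → 85.2622
row 12: Σ corner-gray over 6 cells = 3461  → 83.6667
row 13: Σ corner-gray over 6 cells = 3628  → 87.7038
row 14: Σ corner-gray over 6 cells = 4054  → 98.0020
Σ rows: total corner-gray = 49245  → 1190.4558 mm³


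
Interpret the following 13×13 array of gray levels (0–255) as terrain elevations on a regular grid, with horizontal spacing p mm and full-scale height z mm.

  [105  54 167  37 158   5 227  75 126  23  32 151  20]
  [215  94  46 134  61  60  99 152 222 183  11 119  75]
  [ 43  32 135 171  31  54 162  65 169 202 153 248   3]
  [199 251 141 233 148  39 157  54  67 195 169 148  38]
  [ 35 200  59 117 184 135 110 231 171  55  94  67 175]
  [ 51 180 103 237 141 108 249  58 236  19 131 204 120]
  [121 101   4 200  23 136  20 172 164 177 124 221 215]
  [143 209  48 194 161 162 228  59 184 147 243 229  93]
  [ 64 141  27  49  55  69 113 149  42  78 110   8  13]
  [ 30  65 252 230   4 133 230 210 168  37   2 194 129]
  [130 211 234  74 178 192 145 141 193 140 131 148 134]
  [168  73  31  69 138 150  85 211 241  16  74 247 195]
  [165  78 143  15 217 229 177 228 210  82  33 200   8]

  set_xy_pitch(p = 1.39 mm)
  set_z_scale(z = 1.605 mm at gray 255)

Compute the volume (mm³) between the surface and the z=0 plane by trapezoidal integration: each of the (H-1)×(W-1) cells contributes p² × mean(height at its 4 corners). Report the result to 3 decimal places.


height_mm = gray/255 × 1.605; cell vol = 1.39² × mean(4 corners)
unit = 1.39² × 1.605 / (4×255) = 0.00304022 mm³ per gray-sum
row 0: Σ corner-gray over 12 cells = 4887  → 14.8575
row 1: Σ corner-gray over 12 cells = 5542  → 16.8489
row 2: Σ corner-gray over 12 cells = 6331  → 19.2476
row 3: Σ corner-gray over 12 cells = 6497  → 19.7523
row 4: Σ corner-gray over 12 cells = 6559  → 19.9408
row 5: Σ corner-gray over 12 cells = 6523  → 19.8313
row 6: Σ corner-gray over 12 cells = 6984  → 21.2329
row 7: Σ corner-gray over 12 cells = 5723  → 17.3992
row 8: Σ corner-gray over 12 cells = 4968  → 15.1038
row 9: Σ corner-gray over 12 cells = 7047  → 21.4244
row 10: Σ corner-gray over 12 cells = 6871  → 20.8893
row 11: Σ corner-gray over 12 cells = 6430  → 19.5486
Σ rows: total corner-gray = 74362  → 226.0766 mm³

226.077


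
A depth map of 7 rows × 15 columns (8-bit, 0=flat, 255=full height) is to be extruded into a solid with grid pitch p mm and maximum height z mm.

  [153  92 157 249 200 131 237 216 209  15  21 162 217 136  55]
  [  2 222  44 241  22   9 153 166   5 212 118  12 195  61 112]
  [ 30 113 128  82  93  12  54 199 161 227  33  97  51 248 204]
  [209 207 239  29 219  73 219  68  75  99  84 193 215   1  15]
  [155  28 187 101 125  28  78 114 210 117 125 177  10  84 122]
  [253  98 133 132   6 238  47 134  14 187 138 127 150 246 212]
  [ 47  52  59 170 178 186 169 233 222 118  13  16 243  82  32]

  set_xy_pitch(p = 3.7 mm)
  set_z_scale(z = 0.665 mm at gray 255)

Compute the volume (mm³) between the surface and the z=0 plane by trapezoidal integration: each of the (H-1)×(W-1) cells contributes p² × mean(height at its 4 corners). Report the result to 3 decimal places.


height_mm = gray/255 × 0.665; cell vol = 3.7² × mean(4 corners)
unit = 3.7² × 0.665 / (4×255) = 0.00892534 mm³ per gray-sum
row 0: Σ corner-gray over 14 cells = 7326  → 65.3871
row 1: Σ corner-gray over 14 cells = 6264  → 55.9083
row 2: Σ corner-gray over 14 cells = 6896  → 61.5492
row 3: Σ corner-gray over 14 cells = 6711  → 59.8980
row 4: Σ corner-gray over 14 cells = 6810  → 60.7816
row 5: Σ corner-gray over 14 cells = 7326  → 65.3871
Σ rows: total corner-gray = 41333  → 368.9112 mm³

368.911


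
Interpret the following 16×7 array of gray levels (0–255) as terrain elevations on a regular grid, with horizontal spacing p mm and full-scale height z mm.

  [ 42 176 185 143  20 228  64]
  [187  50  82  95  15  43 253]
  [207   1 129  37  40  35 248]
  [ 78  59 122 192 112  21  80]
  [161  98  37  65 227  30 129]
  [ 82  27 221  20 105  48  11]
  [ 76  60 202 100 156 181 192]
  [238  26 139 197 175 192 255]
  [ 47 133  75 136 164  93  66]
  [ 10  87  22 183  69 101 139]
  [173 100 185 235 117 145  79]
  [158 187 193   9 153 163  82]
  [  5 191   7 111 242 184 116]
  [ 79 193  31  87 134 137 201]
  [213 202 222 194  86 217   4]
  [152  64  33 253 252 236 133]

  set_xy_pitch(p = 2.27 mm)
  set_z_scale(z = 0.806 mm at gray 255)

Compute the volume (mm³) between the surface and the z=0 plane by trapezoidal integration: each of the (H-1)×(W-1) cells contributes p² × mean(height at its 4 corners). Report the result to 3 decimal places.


175.971

height_mm = gray/255 × 0.806; cell vol = 2.27² × mean(4 corners)
unit = 2.27² × 0.806 / (4×255) = 0.0040718 mm³ per gray-sum
row 0: Σ corner-gray over 6 cells = 2620  → 10.6681
row 1: Σ corner-gray over 6 cells = 1949  → 7.9359
row 2: Σ corner-gray over 6 cells = 2109  → 8.5874
row 3: Σ corner-gray over 6 cells = 2374  → 9.6665
row 4: Σ corner-gray over 6 cells = 2139  → 8.7096
row 5: Σ corner-gray over 6 cells = 2601  → 10.5908
row 6: Σ corner-gray over 6 cells = 3617  → 14.7277
row 7: Σ corner-gray over 6 cells = 3266  → 13.2985
row 8: Σ corner-gray over 6 cells = 2388  → 9.7235
row 9: Σ corner-gray over 6 cells = 2889  → 11.7634
row 10: Σ corner-gray over 6 cells = 3466  → 14.1129
row 11: Σ corner-gray over 6 cells = 3241  → 13.1967
row 12: Σ corner-gray over 6 cells = 3035  → 12.3579
row 13: Σ corner-gray over 6 cells = 3503  → 14.2635
row 14: Σ corner-gray over 6 cells = 4020  → 16.3686
Σ rows: total corner-gray = 43217  → 175.9710 mm³


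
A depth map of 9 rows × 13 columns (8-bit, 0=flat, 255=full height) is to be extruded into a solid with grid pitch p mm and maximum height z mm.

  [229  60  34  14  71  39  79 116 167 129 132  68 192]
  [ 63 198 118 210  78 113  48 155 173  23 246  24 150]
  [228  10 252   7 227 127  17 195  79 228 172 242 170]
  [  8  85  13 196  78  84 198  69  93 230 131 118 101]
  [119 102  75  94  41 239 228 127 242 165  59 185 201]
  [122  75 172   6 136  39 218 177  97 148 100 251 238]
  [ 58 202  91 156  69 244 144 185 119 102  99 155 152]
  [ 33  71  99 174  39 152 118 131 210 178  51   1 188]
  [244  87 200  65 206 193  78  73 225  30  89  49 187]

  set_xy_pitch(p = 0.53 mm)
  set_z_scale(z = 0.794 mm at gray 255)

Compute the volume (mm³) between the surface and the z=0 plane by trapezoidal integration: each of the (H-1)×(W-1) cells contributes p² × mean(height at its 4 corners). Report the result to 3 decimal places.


height_mm = gray/255 × 0.794; cell vol = 0.53² × mean(4 corners)
unit = 0.53² × 0.794 / (4×255) = 0.000218661 mm³ per gray-sum
row 0: Σ corner-gray over 12 cells = 5224  → 1.1423
row 1: Σ corner-gray over 12 cells = 6495  → 1.4202
row 2: Σ corner-gray over 12 cells = 6209  → 1.3577
row 3: Σ corner-gray over 12 cells = 6133  → 1.3411
row 4: Σ corner-gray over 12 cells = 6632  → 1.4502
row 5: Σ corner-gray over 12 cells = 6540  → 1.4300
row 6: Σ corner-gray over 12 cells = 6011  → 1.3144
row 7: Σ corner-gray over 12 cells = 5690  → 1.2442
Σ rows: total corner-gray = 48934  → 10.7000 mm³

10.700


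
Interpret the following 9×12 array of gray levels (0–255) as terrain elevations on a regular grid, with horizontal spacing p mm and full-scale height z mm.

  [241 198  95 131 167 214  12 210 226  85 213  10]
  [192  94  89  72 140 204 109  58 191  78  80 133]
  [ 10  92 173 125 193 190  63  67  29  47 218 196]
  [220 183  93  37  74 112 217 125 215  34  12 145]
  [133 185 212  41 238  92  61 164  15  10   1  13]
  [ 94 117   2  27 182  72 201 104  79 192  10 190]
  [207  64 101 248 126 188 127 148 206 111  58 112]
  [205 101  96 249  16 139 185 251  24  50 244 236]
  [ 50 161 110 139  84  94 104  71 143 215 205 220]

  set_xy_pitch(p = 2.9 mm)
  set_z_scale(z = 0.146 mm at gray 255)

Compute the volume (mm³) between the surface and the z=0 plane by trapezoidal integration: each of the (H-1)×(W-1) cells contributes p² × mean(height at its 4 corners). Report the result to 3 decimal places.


height_mm = gray/255 × 0.146; cell vol = 2.9² × mean(4 corners)
unit = 2.9² × 0.146 / (4×255) = 0.00120378 mm³ per gray-sum
row 0: Σ corner-gray over 11 cells = 5908  → 7.1120
row 1: Σ corner-gray over 11 cells = 5155  → 6.2055
row 2: Σ corner-gray over 11 cells = 5169  → 6.2224
row 3: Σ corner-gray over 11 cells = 4753  → 5.7216
row 4: Σ corner-gray over 11 cells = 4440  → 5.3448
row 5: Σ corner-gray over 11 cells = 5329  → 6.4150
row 6: Σ corner-gray over 11 cells = 6224  → 7.4924
row 7: Σ corner-gray over 11 cells = 6073  → 7.3106
Σ rows: total corner-gray = 43051  → 51.8241 mm³

51.824


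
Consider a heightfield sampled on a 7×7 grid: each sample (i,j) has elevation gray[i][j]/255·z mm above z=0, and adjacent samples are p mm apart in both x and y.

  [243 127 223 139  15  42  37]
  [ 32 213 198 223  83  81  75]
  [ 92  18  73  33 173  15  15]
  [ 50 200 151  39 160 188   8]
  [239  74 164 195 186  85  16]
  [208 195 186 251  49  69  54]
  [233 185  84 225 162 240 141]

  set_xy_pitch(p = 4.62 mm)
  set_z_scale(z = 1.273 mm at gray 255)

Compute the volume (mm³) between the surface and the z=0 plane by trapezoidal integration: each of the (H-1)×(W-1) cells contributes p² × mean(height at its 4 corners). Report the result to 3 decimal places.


488.127

height_mm = gray/255 × 1.273; cell vol = 4.62² × mean(4 corners)
unit = 4.62² × 1.273 / (4×255) = 0.0266386 mm³ per gray-sum
row 0: Σ corner-gray over 6 cells = 3075  → 81.9138
row 1: Σ corner-gray over 6 cells = 2434  → 64.8385
row 2: Σ corner-gray over 6 cells = 2265  → 60.3365
row 3: Σ corner-gray over 6 cells = 3197  → 85.1638
row 4: Σ corner-gray over 6 cells = 3425  → 91.2374
row 5: Σ corner-gray over 6 cells = 3928  → 104.6366
Σ rows: total corner-gray = 18324  → 488.1266 mm³


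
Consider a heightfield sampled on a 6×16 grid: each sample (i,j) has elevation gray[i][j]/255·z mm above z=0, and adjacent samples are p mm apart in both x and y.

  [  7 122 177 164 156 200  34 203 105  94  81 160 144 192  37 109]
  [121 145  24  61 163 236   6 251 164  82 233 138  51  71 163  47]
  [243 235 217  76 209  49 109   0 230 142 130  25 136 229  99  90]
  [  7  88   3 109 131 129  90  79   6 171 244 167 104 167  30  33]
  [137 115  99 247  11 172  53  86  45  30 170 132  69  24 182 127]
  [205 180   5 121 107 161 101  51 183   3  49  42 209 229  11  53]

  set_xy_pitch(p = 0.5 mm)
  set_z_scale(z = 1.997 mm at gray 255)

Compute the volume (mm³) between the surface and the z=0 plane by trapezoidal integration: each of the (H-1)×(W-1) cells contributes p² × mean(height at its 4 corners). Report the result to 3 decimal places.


17.197

height_mm = gray/255 × 1.997; cell vol = 0.5² × mean(4 corners)
unit = 0.5² × 1.997 / (4×255) = 0.000489461 mm³ per gray-sum
row 0: Σ corner-gray over 15 cells = 7598  → 3.7189
row 1: Σ corner-gray over 15 cells = 7849  → 3.8418
row 2: Σ corner-gray over 15 cells = 7181  → 3.5148
row 3: Σ corner-gray over 15 cells = 6210  → 3.0396
row 4: Σ corner-gray over 15 cells = 6296  → 3.0816
Σ rows: total corner-gray = 35134  → 17.1967 mm³


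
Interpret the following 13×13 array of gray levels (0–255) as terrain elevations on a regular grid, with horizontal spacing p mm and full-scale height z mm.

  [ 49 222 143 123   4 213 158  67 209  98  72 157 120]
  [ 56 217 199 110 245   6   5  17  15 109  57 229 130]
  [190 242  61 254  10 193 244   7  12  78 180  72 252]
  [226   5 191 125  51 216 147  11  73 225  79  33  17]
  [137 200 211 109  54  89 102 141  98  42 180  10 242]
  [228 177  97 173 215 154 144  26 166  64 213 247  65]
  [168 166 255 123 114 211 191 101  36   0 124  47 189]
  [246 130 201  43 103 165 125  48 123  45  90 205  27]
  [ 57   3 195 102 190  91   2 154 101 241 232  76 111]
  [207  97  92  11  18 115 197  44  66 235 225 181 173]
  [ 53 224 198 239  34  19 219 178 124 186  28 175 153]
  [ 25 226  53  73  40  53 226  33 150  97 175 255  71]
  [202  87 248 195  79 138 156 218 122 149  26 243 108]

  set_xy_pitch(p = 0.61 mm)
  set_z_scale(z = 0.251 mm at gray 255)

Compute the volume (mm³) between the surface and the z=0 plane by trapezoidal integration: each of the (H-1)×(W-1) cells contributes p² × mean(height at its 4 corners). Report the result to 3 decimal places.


height_mm = gray/255 × 0.251; cell vol = 0.61² × mean(4 corners)
unit = 0.61² × 0.251 / (4×255) = 9.15658e-05 mm³ per gray-sum
row 0: Σ corner-gray over 12 cells = 5705  → 0.5224
row 1: Σ corner-gray over 12 cells = 5752  → 0.5267
row 2: Σ corner-gray over 12 cells = 5703  → 0.5222
row 3: Σ corner-gray over 12 cells = 5406  → 0.4950
row 4: Σ corner-gray over 12 cells = 6496  → 0.5948
row 5: Σ corner-gray over 12 cells = 6738  → 0.6170
row 6: Σ corner-gray over 12 cells = 5922  → 0.5423
row 7: Σ corner-gray over 12 cells = 5771  → 0.5284
row 8: Σ corner-gray over 12 cells = 5884  → 0.5388
row 9: Σ corner-gray over 12 cells = 6396  → 0.5857
row 10: Σ corner-gray over 12 cells = 6312  → 0.5780
row 11: Σ corner-gray over 12 cells = 6490  → 0.5943
Σ rows: total corner-gray = 72575  → 6.6454 mm³

6.645


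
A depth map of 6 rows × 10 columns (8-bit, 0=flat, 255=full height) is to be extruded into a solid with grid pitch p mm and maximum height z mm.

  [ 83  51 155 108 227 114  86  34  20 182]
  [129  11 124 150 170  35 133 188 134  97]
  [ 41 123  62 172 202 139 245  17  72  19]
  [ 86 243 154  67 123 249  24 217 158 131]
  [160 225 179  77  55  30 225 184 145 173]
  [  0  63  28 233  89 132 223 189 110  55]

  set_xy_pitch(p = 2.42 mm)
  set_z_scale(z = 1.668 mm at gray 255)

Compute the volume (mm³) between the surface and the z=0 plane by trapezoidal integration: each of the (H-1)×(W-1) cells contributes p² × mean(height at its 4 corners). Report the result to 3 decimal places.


220.691

height_mm = gray/255 × 1.668; cell vol = 2.42² × mean(4 corners)
unit = 2.42² × 1.668 / (4×255) = 0.00957694 mm³ per gray-sum
row 0: Σ corner-gray over 9 cells = 3971  → 38.0300
row 1: Σ corner-gray over 9 cells = 4240  → 40.6062
row 2: Σ corner-gray over 9 cells = 4811  → 46.0746
row 3: Σ corner-gray over 9 cells = 5260  → 50.3747
row 4: Σ corner-gray over 9 cells = 4762  → 45.6054
Σ rows: total corner-gray = 23044  → 220.6909 mm³


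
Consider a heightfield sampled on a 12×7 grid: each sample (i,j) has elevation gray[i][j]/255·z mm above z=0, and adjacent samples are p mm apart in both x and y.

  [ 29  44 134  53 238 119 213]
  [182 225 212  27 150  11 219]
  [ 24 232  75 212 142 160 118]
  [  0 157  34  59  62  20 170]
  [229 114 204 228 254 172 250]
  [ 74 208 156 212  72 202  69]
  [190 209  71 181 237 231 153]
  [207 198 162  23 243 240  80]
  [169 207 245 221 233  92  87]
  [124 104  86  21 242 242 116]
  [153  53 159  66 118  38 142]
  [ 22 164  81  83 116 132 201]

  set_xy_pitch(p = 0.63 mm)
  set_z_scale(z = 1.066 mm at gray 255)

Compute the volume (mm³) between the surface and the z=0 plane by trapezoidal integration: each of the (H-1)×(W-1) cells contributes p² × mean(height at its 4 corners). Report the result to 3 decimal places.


15.925

height_mm = gray/255 × 1.066; cell vol = 0.63² × mean(4 corners)
unit = 0.63² × 1.066 / (4×255) = 0.000414799 mm³ per gray-sum
row 0: Σ corner-gray over 6 cells = 3069  → 1.2730
row 1: Σ corner-gray over 6 cells = 3435  → 1.4248
row 2: Σ corner-gray over 6 cells = 2618  → 1.0859
row 3: Σ corner-gray over 6 cells = 3257  → 1.3510
row 4: Σ corner-gray over 6 cells = 4266  → 1.7695
row 5: Σ corner-gray over 6 cells = 4044  → 1.6774
row 6: Σ corner-gray over 6 cells = 4220  → 1.7505
row 7: Σ corner-gray over 6 cells = 4271  → 1.7716
row 8: Σ corner-gray over 6 cells = 3882  → 1.6103
row 9: Σ corner-gray over 6 cells = 2793  → 1.1585
row 10: Σ corner-gray over 6 cells = 2538  → 1.0528
Σ rows: total corner-gray = 38393  → 15.9254 mm³


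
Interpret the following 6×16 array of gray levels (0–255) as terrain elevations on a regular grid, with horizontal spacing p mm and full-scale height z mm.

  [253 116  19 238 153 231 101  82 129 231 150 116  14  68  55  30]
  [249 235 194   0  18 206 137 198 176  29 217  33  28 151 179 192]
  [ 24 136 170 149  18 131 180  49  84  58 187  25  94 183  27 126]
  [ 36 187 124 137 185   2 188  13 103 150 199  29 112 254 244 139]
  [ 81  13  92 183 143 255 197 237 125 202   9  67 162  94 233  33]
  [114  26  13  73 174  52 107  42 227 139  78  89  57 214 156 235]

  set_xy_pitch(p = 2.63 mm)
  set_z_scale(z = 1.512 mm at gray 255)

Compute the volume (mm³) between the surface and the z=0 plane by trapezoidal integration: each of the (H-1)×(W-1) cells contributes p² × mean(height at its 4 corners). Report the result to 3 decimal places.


385.688

height_mm = gray/255 × 1.512; cell vol = 2.63² × mean(4 corners)
unit = 2.63² × 1.512 / (4×255) = 0.0102533 mm³ per gray-sum
row 0: Σ corner-gray over 15 cells = 7732  → 79.2784
row 1: Σ corner-gray over 15 cells = 7175  → 73.5673
row 2: Σ corner-gray over 15 cells = 7161  → 73.4238
row 3: Σ corner-gray over 15 cells = 8167  → 83.7386
row 4: Σ corner-gray over 15 cells = 7381  → 75.6795
Σ rows: total corner-gray = 37616  → 385.6876 mm³


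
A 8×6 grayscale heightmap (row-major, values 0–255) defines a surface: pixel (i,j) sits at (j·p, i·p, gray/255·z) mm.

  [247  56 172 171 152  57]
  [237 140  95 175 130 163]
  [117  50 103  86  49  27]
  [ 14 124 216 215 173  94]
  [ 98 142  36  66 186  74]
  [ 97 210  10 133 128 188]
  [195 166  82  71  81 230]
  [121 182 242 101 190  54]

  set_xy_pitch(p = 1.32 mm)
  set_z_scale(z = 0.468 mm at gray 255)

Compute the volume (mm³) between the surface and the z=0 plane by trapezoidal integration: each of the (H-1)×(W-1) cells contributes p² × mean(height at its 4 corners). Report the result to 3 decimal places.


height_mm = gray/255 × 0.468; cell vol = 1.32² × mean(4 corners)
unit = 1.32² × 0.468 / (4×255) = 0.000799454 mm³ per gray-sum
row 0: Σ corner-gray over 5 cells = 2886  → 2.3072
row 1: Σ corner-gray over 5 cells = 2200  → 1.7588
row 2: Σ corner-gray over 5 cells = 2284  → 1.8260
row 3: Σ corner-gray over 5 cells = 2596  → 2.0754
row 4: Σ corner-gray over 5 cells = 2279  → 1.8220
row 5: Σ corner-gray over 5 cells = 2472  → 1.9763
row 6: Σ corner-gray over 5 cells = 2830  → 2.2625
Σ rows: total corner-gray = 17547  → 14.0280 mm³

14.028


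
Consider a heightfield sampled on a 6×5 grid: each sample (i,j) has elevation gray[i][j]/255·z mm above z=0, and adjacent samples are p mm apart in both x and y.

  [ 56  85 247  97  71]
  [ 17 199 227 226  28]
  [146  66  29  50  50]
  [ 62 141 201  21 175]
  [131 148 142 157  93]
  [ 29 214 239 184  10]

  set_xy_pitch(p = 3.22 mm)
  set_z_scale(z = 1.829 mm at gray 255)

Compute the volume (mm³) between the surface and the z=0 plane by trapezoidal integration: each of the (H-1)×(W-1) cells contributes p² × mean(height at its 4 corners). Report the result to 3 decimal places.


188.337

height_mm = gray/255 × 1.829; cell vol = 3.22² × mean(4 corners)
unit = 3.22² × 1.829 / (4×255) = 0.018592 mm³ per gray-sum
row 0: Σ corner-gray over 4 cells = 2334  → 43.3936
row 1: Σ corner-gray over 4 cells = 1835  → 34.1163
row 2: Σ corner-gray over 4 cells = 1449  → 26.9398
row 3: Σ corner-gray over 4 cells = 2081  → 38.6899
row 4: Σ corner-gray over 4 cells = 2431  → 45.1971
Σ rows: total corner-gray = 10130  → 188.3366 mm³


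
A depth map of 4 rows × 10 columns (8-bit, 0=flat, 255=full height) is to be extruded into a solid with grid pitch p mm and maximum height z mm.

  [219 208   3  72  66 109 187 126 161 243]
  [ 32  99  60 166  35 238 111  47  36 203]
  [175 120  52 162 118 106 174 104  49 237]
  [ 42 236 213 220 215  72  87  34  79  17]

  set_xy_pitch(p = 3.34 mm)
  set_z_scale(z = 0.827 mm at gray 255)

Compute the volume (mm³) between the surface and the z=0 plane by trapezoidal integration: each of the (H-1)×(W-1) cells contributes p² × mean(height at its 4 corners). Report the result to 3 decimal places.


114.860

height_mm = gray/255 × 0.827; cell vol = 3.34² × mean(4 corners)
unit = 3.34² × 0.827 / (4×255) = 0.00904479 mm³ per gray-sum
row 0: Σ corner-gray over 9 cells = 4145  → 37.4906
row 1: Σ corner-gray over 9 cells = 4001  → 36.1882
row 2: Σ corner-gray over 9 cells = 4553  → 41.1809
Σ rows: total corner-gray = 12699  → 114.8597 mm³


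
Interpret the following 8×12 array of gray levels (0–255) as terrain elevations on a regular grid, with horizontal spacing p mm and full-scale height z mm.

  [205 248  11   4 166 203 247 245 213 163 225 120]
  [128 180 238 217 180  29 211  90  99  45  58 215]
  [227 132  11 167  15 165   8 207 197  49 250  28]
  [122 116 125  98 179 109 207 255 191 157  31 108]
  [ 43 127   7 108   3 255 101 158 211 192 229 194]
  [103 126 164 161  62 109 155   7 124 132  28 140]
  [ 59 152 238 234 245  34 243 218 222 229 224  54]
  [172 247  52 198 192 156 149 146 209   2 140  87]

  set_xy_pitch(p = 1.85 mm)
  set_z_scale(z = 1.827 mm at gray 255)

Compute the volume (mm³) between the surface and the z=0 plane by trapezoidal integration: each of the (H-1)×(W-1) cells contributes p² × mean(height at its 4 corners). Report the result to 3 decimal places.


269.206

height_mm = gray/255 × 1.827; cell vol = 1.85² × mean(4 corners)
unit = 1.85² × 1.827 / (4×255) = 0.0061303 mm³ per gray-sum
row 0: Σ corner-gray over 11 cells = 6812  → 41.7596
row 1: Σ corner-gray over 11 cells = 5694  → 34.9059
row 2: Σ corner-gray over 11 cells = 5823  → 35.6967
row 3: Σ corner-gray over 11 cells = 6185  → 37.9159
row 4: Σ corner-gray over 11 cells = 5398  → 33.0914
row 5: Σ corner-gray over 11 cells = 6570  → 40.2761
row 6: Σ corner-gray over 11 cells = 7432  → 45.5604
Σ rows: total corner-gray = 43914  → 269.2061 mm³


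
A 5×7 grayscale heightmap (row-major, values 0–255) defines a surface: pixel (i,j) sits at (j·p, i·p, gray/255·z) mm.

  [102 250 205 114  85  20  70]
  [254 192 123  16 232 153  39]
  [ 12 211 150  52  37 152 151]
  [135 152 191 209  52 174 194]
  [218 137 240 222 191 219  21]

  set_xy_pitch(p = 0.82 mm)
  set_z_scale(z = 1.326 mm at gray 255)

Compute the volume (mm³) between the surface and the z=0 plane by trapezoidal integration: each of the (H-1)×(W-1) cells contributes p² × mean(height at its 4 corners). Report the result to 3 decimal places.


height_mm = gray/255 × 1.326; cell vol = 0.82² × mean(4 corners)
unit = 0.82² × 1.326 / (4×255) = 0.00087412 mm³ per gray-sum
row 0: Σ corner-gray over 6 cells = 3245  → 2.8365
row 1: Σ corner-gray over 6 cells = 3092  → 2.7028
row 2: Σ corner-gray over 6 cells = 3252  → 2.8426
row 3: Σ corner-gray over 6 cells = 4142  → 3.6206
Σ rows: total corner-gray = 13731  → 12.0025 mm³

12.003


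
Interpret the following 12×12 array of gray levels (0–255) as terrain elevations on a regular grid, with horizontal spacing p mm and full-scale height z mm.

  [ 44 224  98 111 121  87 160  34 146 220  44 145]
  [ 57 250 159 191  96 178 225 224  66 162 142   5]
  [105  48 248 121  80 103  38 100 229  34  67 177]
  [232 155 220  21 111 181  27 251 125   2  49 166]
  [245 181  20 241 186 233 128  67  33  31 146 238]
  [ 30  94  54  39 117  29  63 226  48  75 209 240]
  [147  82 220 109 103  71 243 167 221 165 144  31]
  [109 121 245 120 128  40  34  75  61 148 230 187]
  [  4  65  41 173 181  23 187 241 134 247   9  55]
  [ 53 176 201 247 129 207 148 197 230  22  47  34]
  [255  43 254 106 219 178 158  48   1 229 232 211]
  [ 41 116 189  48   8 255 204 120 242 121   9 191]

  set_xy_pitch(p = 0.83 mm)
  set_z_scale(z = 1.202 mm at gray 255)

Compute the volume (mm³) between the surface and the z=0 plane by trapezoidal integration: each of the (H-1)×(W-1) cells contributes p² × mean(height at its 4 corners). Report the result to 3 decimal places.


height_mm = gray/255 × 1.202; cell vol = 0.83² × mean(4 corners)
unit = 0.83² × 1.202 / (4×255) = 0.000811821 mm³ per gray-sum
row 0: Σ corner-gray over 11 cells = 6127  → 4.9740
row 1: Σ corner-gray over 11 cells = 5866  → 4.7621
row 2: Σ corner-gray over 11 cells = 5100  → 4.1403
row 3: Σ corner-gray over 11 cells = 5697  → 4.6249
row 4: Σ corner-gray over 11 cells = 5193  → 4.2158
row 5: Σ corner-gray over 11 cells = 5406  → 4.3887
row 6: Σ corner-gray over 11 cells = 5928  → 4.8125
row 7: Σ corner-gray over 11 cells = 5361  → 4.3522
row 8: Σ corner-gray over 11 cells = 5956  → 4.8352
row 9: Σ corner-gray over 11 cells = 6697  → 5.4368
row 10: Σ corner-gray over 11 cells = 6258  → 5.0804
Σ rows: total corner-gray = 63589  → 51.6229 mm³

51.623


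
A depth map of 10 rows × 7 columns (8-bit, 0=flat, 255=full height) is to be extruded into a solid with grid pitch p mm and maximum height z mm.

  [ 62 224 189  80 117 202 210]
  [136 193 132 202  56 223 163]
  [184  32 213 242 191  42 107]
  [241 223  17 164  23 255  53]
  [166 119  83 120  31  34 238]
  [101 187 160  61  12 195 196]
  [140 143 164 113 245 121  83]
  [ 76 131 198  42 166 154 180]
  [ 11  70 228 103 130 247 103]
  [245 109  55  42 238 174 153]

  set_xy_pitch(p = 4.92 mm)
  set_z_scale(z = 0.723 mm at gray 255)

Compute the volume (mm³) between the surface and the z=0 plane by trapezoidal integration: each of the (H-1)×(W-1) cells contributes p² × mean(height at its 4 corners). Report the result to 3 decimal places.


height_mm = gray/255 × 0.723; cell vol = 4.92² × mean(4 corners)
unit = 4.92² × 0.723 / (4×255) = 0.0171581 mm³ per gray-sum
row 0: Σ corner-gray over 6 cells = 3807  → 65.3208
row 1: Σ corner-gray over 6 cells = 3642  → 62.4897
row 2: Σ corner-gray over 6 cells = 3389  → 58.1487
row 3: Σ corner-gray over 6 cells = 2836  → 48.6603
row 4: Σ corner-gray over 6 cells = 2705  → 46.4126
row 5: Σ corner-gray over 6 cells = 3322  → 56.9991
row 6: Σ corner-gray over 6 cells = 3433  → 58.9036
row 7: Σ corner-gray over 6 cells = 3308  → 56.7589
row 8: Σ corner-gray over 6 cells = 3304  → 56.6902
Σ rows: total corner-gray = 29746  → 510.3838 mm³

510.384


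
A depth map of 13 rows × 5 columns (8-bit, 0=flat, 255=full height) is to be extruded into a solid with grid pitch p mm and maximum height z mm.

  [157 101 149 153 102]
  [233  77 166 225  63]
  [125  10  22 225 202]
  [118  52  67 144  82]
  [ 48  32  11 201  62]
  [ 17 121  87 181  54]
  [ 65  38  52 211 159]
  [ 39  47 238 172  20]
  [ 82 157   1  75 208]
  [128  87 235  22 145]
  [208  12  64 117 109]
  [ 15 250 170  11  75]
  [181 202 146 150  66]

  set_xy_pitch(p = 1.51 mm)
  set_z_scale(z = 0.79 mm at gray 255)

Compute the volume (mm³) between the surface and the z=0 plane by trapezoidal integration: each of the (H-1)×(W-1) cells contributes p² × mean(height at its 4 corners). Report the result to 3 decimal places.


37.336

height_mm = gray/255 × 0.79; cell vol = 1.51² × mean(4 corners)
unit = 1.51² × 0.79 / (4×255) = 0.00176596 mm³ per gray-sum
row 0: Σ corner-gray over 4 cells = 2297  → 4.0564
row 1: Σ corner-gray over 4 cells = 2073  → 3.6608
row 2: Σ corner-gray over 4 cells = 1567  → 2.7673
row 3: Σ corner-gray over 4 cells = 1324  → 2.3381
row 4: Σ corner-gray over 4 cells = 1447  → 2.5553
row 5: Σ corner-gray over 4 cells = 1675  → 2.9580
row 6: Σ corner-gray over 4 cells = 1799  → 3.1770
row 7: Σ corner-gray over 4 cells = 1729  → 3.0533
row 8: Σ corner-gray over 4 cells = 1717  → 3.0322
row 9: Σ corner-gray over 4 cells = 1664  → 2.9386
row 10: Σ corner-gray over 4 cells = 1655  → 2.9227
row 11: Σ corner-gray over 4 cells = 2195  → 3.8763
Σ rows: total corner-gray = 21142  → 37.3359 mm³


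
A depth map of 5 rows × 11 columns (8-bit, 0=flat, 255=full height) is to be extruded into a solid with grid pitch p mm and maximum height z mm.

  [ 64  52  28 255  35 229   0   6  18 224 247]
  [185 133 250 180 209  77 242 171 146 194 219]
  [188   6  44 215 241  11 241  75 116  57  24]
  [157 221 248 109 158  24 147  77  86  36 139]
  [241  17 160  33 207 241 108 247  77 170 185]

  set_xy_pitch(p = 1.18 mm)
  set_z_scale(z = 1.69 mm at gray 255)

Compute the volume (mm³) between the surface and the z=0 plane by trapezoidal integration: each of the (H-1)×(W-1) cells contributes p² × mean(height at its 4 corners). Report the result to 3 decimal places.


height_mm = gray/255 × 1.69; cell vol = 1.18² × mean(4 corners)
unit = 1.18² × 1.69 / (4×255) = 0.00230702 mm³ per gray-sum
row 0: Σ corner-gray over 10 cells = 5613  → 12.9493
row 1: Σ corner-gray over 10 cells = 5832  → 13.4545
row 2: Σ corner-gray over 10 cells = 4732  → 10.9168
row 3: Σ corner-gray over 10 cells = 5454  → 12.5825
Σ rows: total corner-gray = 21631  → 49.9031 mm³

49.903


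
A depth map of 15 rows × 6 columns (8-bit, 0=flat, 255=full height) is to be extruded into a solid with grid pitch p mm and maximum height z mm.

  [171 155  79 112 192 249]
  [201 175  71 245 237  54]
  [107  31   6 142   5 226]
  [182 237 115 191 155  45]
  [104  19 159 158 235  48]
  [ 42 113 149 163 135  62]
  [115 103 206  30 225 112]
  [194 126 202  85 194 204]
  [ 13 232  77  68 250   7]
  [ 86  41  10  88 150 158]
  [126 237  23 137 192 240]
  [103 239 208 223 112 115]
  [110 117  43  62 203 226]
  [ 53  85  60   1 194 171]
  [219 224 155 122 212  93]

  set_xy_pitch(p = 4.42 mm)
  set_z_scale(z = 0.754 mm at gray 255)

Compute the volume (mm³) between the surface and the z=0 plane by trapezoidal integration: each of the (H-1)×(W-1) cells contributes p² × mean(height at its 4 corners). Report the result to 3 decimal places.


538.643

height_mm = gray/255 × 0.754; cell vol = 4.42² × mean(4 corners)
unit = 4.42² × 0.754 / (4×255) = 0.0144416 mm³ per gray-sum
row 0: Σ corner-gray over 5 cells = 3207  → 46.3143
row 1: Σ corner-gray over 5 cells = 2412  → 34.8332
row 2: Σ corner-gray over 5 cells = 2324  → 33.5623
row 3: Σ corner-gray over 5 cells = 2917  → 42.1262
row 4: Σ corner-gray over 5 cells = 2518  → 36.3640
row 5: Σ corner-gray over 5 cells = 2579  → 37.2449
row 6: Σ corner-gray over 5 cells = 2967  → 42.8483
row 7: Σ corner-gray over 5 cells = 2886  → 41.6785
row 8: Σ corner-gray over 5 cells = 2096  → 30.2696
row 9: Σ corner-gray over 5 cells = 2366  → 34.1689
row 10: Σ corner-gray over 5 cells = 3326  → 48.0328
row 11: Σ corner-gray over 5 cells = 2968  → 42.8627
row 12: Σ corner-gray over 5 cells = 2090  → 30.1830
row 13: Σ corner-gray over 5 cells = 2642  → 38.1547
Σ rows: total corner-gray = 37298  → 538.6433 mm³


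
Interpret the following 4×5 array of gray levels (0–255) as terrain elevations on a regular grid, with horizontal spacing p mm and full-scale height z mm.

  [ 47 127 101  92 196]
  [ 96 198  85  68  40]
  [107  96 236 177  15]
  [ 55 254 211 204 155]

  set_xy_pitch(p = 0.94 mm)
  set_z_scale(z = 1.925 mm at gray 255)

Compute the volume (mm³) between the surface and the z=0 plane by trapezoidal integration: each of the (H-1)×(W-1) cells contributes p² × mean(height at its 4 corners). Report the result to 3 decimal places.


10.651

height_mm = gray/255 × 1.925; cell vol = 0.94² × mean(4 corners)
unit = 0.94² × 1.925 / (4×255) = 0.00166758 mm³ per gray-sum
row 0: Σ corner-gray over 4 cells = 1721  → 2.8699
row 1: Σ corner-gray over 4 cells = 1978  → 3.2985
row 2: Σ corner-gray over 4 cells = 2688  → 4.4825
Σ rows: total corner-gray = 6387  → 10.6508 mm³


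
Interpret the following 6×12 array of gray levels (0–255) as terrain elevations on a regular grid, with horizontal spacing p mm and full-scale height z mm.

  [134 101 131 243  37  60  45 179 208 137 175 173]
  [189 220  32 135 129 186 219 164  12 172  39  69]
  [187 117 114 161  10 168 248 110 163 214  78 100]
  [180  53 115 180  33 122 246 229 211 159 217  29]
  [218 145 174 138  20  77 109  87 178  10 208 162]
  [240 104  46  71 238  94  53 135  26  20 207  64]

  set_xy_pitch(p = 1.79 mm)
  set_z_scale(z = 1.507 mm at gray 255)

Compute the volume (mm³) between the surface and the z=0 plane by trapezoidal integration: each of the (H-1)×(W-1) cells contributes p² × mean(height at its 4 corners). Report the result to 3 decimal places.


height_mm = gray/255 × 1.507; cell vol = 1.79² × mean(4 corners)
unit = 1.79² × 1.507 / (4×255) = 0.0047339 mm³ per gray-sum
row 0: Σ corner-gray over 11 cells = 5813  → 27.5182
row 1: Σ corner-gray over 11 cells = 5927  → 28.0578
row 2: Σ corner-gray over 11 cells = 6392  → 30.2591
row 3: Σ corner-gray over 11 cells = 6011  → 28.4555
row 4: Σ corner-gray over 11 cells = 4964  → 23.4991
Σ rows: total corner-gray = 29107  → 137.7896 mm³

137.790
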